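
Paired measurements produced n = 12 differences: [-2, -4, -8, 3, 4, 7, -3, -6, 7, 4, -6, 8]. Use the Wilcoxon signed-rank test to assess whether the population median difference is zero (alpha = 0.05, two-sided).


Step 1: Drop any zero differences (none here) and take |d_i|.
|d| = [2, 4, 8, 3, 4, 7, 3, 6, 7, 4, 6, 8]
Step 2: Midrank |d_i| (ties get averaged ranks).
ranks: |2|->1, |4|->5, |8|->11.5, |3|->2.5, |4|->5, |7|->9.5, |3|->2.5, |6|->7.5, |7|->9.5, |4|->5, |6|->7.5, |8|->11.5
Step 3: Attach original signs; sum ranks with positive sign and with negative sign.
W+ = 2.5 + 5 + 9.5 + 9.5 + 5 + 11.5 = 43
W- = 1 + 5 + 11.5 + 2.5 + 7.5 + 7.5 = 35
(Check: W+ + W- = 78 should equal n(n+1)/2 = 78.)
Step 4: Test statistic W = min(W+, W-) = 35.
Step 5: Ties in |d|, so use the tie-corrected normal approximation.
        E[W] = n(n+1)/4 = 12*13/4 = 39.
        Tie groups: |d|=3 (t=2), |d|=4 (t=3), |d|=6 (t=2), |d|=7 (t=2), |d|=8 (t=2); sum(t^3 - t) = 48.
        Var[W] = n(n+1)(2n+1)/24 - sum(t^3-t)/48 = 3900/24 - 48/48 = 161.5.
        z = (W - E[W]) / sqrt(Var[W]) = (35 - 39) / 12.7083 = -0.3148.
        Two-sided p = 2*Phi(z) = 0.752947.
Step 6: alpha = 0.05. fail to reject H0.

W+ = 43, W- = 35, W = min = 35, p = 0.752947, fail to reject H0.


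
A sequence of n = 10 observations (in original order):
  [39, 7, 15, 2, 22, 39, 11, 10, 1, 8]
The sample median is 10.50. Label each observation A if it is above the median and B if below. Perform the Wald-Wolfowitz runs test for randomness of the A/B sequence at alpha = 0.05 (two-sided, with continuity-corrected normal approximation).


Step 1: Compute median = 10.50; label A = above, B = below.
Labels in order: ABABAAABBB  (n_A = 5, n_B = 5)
Step 2: Count runs R = 6.
Step 3: Under H0 (random ordering), E[R] = 2*n_A*n_B/(n_A+n_B) + 1 = 2*5*5/10 + 1 = 6.0000.
        Var[R] = 2*n_A*n_B*(2*n_A*n_B - n_A - n_B) / ((n_A+n_B)^2 * (n_A+n_B-1)) = 2000/900 = 2.2222.
        SD[R] = 1.4907.
Step 4: R = E[R], so z = 0 with no continuity correction.
Step 5: Two-sided p-value via normal approximation = 2*(1 - Phi(|z|)) = 1.000000.
Step 6: alpha = 0.05. fail to reject H0.

R = 6, z = 0.0000, p = 1.000000, fail to reject H0.


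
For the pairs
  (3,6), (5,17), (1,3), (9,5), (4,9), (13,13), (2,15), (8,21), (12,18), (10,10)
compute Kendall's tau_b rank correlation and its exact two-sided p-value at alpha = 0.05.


Step 1: Enumerate the 45 unordered pairs (i,j) with i<j and classify each by sign(x_j-x_i) * sign(y_j-y_i).
  (1,2):dx=+2,dy=+11->C; (1,3):dx=-2,dy=-3->C; (1,4):dx=+6,dy=-1->D; (1,5):dx=+1,dy=+3->C
  (1,6):dx=+10,dy=+7->C; (1,7):dx=-1,dy=+9->D; (1,8):dx=+5,dy=+15->C; (1,9):dx=+9,dy=+12->C
  (1,10):dx=+7,dy=+4->C; (2,3):dx=-4,dy=-14->C; (2,4):dx=+4,dy=-12->D; (2,5):dx=-1,dy=-8->C
  (2,6):dx=+8,dy=-4->D; (2,7):dx=-3,dy=-2->C; (2,8):dx=+3,dy=+4->C; (2,9):dx=+7,dy=+1->C
  (2,10):dx=+5,dy=-7->D; (3,4):dx=+8,dy=+2->C; (3,5):dx=+3,dy=+6->C; (3,6):dx=+12,dy=+10->C
  (3,7):dx=+1,dy=+12->C; (3,8):dx=+7,dy=+18->C; (3,9):dx=+11,dy=+15->C; (3,10):dx=+9,dy=+7->C
  (4,5):dx=-5,dy=+4->D; (4,6):dx=+4,dy=+8->C; (4,7):dx=-7,dy=+10->D; (4,8):dx=-1,dy=+16->D
  (4,9):dx=+3,dy=+13->C; (4,10):dx=+1,dy=+5->C; (5,6):dx=+9,dy=+4->C; (5,7):dx=-2,dy=+6->D
  (5,8):dx=+4,dy=+12->C; (5,9):dx=+8,dy=+9->C; (5,10):dx=+6,dy=+1->C; (6,7):dx=-11,dy=+2->D
  (6,8):dx=-5,dy=+8->D; (6,9):dx=-1,dy=+5->D; (6,10):dx=-3,dy=-3->C; (7,8):dx=+6,dy=+6->C
  (7,9):dx=+10,dy=+3->C; (7,10):dx=+8,dy=-5->D; (8,9):dx=+4,dy=-3->D; (8,10):dx=+2,dy=-11->D
  (9,10):dx=-2,dy=-8->C
Step 2: C = 30, D = 15, total pairs = 45.
Step 3: tau = (C - D)/(n(n-1)/2) = (30 - 15)/45 = 0.333333.
Step 4: Exact two-sided p-value (enumerate n! = 3628800 permutations of y under H0): p = 0.216373.
Step 5: alpha = 0.05. fail to reject H0.

tau_b = 0.3333 (C=30, D=15), p = 0.216373, fail to reject H0.


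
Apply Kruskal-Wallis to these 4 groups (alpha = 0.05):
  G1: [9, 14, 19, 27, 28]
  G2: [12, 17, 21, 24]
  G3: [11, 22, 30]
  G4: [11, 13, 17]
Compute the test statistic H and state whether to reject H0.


Step 1: Combine all N = 15 observations and assign midranks.
sorted (value, group, rank): (9,G1,1), (11,G3,2.5), (11,G4,2.5), (12,G2,4), (13,G4,5), (14,G1,6), (17,G2,7.5), (17,G4,7.5), (19,G1,9), (21,G2,10), (22,G3,11), (24,G2,12), (27,G1,13), (28,G1,14), (30,G3,15)
Step 2: Sum ranks within each group.
R_1 = 43 (n_1 = 5)
R_2 = 33.5 (n_2 = 4)
R_3 = 28.5 (n_3 = 3)
R_4 = 15 (n_4 = 3)
Step 3: H = 12/(N(N+1)) * sum(R_i^2/n_i) - 3(N+1)
     = 12/(15*16) * (43^2/5 + 33.5^2/4 + 28.5^2/3 + 15^2/3) - 3*16
     = 0.050000 * 996.112 - 48
     = 1.805625.
Step 4: Ties present; correction factor C = 1 - 12/(15^3 - 15) = 0.996429. Corrected H = 1.805625 / 0.996429 = 1.812097.
Step 5: Under H0, H ~ chi^2(3); p-value = 0.612306.
Step 6: alpha = 0.05. fail to reject H0.

H = 1.8121, df = 3, p = 0.612306, fail to reject H0.


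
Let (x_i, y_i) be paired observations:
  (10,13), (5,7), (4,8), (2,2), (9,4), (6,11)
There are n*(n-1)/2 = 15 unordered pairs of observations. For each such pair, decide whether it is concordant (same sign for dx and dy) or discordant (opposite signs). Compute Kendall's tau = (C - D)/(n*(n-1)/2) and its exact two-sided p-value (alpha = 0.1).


Step 1: Enumerate the 15 unordered pairs (i,j) with i<j and classify each by sign(x_j-x_i) * sign(y_j-y_i).
  (1,2):dx=-5,dy=-6->C; (1,3):dx=-6,dy=-5->C; (1,4):dx=-8,dy=-11->C; (1,5):dx=-1,dy=-9->C
  (1,6):dx=-4,dy=-2->C; (2,3):dx=-1,dy=+1->D; (2,4):dx=-3,dy=-5->C; (2,5):dx=+4,dy=-3->D
  (2,6):dx=+1,dy=+4->C; (3,4):dx=-2,dy=-6->C; (3,5):dx=+5,dy=-4->D; (3,6):dx=+2,dy=+3->C
  (4,5):dx=+7,dy=+2->C; (4,6):dx=+4,dy=+9->C; (5,6):dx=-3,dy=+7->D
Step 2: C = 11, D = 4, total pairs = 15.
Step 3: tau = (C - D)/(n(n-1)/2) = (11 - 4)/15 = 0.466667.
Step 4: Exact two-sided p-value (enumerate n! = 720 permutations of y under H0): p = 0.272222.
Step 5: alpha = 0.1. fail to reject H0.

tau_b = 0.4667 (C=11, D=4), p = 0.272222, fail to reject H0.


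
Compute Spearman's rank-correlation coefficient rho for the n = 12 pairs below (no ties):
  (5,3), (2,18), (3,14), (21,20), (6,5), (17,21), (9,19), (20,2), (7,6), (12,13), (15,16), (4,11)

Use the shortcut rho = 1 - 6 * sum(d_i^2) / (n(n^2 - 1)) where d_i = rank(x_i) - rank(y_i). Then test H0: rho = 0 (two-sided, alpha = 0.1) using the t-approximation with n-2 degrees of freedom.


Step 1: Rank x and y separately (midranks; no ties here).
rank(x): 5->4, 2->1, 3->2, 21->12, 6->5, 17->10, 9->7, 20->11, 7->6, 12->8, 15->9, 4->3
rank(y): 3->2, 18->9, 14->7, 20->11, 5->3, 21->12, 19->10, 2->1, 6->4, 13->6, 16->8, 11->5
Step 2: d_i = R_x(i) - R_y(i); compute d_i^2.
  (4-2)^2=4, (1-9)^2=64, (2-7)^2=25, (12-11)^2=1, (5-3)^2=4, (10-12)^2=4, (7-10)^2=9, (11-1)^2=100, (6-4)^2=4, (8-6)^2=4, (9-8)^2=1, (3-5)^2=4
sum(d^2) = 224.
Step 3: rho = 1 - 6*224 / (12*(12^2 - 1)) = 1 - 1344/1716 = 0.216783.
Step 4: Under H0, t = rho * sqrt((n-2)/(1-rho^2)) = 0.7022 ~ t(10).
Step 5: Two-sided p-value from the t-distribution with 10 df = 0.498556.
Step 6: alpha = 0.1. fail to reject H0.

rho = 0.2168, p = 0.498556, fail to reject H0 at alpha = 0.1.


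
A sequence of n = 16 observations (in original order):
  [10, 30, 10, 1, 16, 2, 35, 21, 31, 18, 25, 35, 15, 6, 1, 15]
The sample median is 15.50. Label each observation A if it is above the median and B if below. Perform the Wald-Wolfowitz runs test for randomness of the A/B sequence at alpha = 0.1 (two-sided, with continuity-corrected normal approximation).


Step 1: Compute median = 15.50; label A = above, B = below.
Labels in order: BABBABAAAAAABBBB  (n_A = 8, n_B = 8)
Step 2: Count runs R = 7.
Step 3: Under H0 (random ordering), E[R] = 2*n_A*n_B/(n_A+n_B) + 1 = 2*8*8/16 + 1 = 9.0000.
        Var[R] = 2*n_A*n_B*(2*n_A*n_B - n_A - n_B) / ((n_A+n_B)^2 * (n_A+n_B-1)) = 14336/3840 = 3.7333.
        SD[R] = 1.9322.
Step 4: Continuity-corrected z = (R + 0.5 - E[R]) / SD[R] = (7 + 0.5 - 9.0000) / 1.9322 = -0.7763.
Step 5: Two-sided p-value via normal approximation = 2*(1 - Phi(|z|)) = 0.437558.
Step 6: alpha = 0.1. fail to reject H0.

R = 7, z = -0.7763, p = 0.437558, fail to reject H0.


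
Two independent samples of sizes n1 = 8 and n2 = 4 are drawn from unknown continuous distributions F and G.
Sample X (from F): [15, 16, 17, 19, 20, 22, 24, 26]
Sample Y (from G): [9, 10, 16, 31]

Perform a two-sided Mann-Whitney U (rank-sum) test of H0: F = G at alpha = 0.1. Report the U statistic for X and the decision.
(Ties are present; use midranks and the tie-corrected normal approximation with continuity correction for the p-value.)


Step 1: Combine and sort all 12 observations; assign midranks.
sorted (value, group): (9,Y), (10,Y), (15,X), (16,X), (16,Y), (17,X), (19,X), (20,X), (22,X), (24,X), (26,X), (31,Y)
ranks: 9->1, 10->2, 15->3, 16->4.5, 16->4.5, 17->6, 19->7, 20->8, 22->9, 24->10, 26->11, 31->12
Step 2: Rank sum for X: R1 = 3 + 4.5 + 6 + 7 + 8 + 9 + 10 + 11 = 58.5.
Step 3: U_X = R1 - n1(n1+1)/2 = 58.5 - 8*9/2 = 58.5 - 36 = 22.5.
       U_Y = n1*n2 - U_X = 32 - 22.5 = 9.5.
Step 4: Ties are present, so use the tie-corrected normal approximation (with continuity correction) for the p-value.
Step 5: p-value = 0.307332; compare to alpha = 0.1. fail to reject H0.

U_X = 22.5, p = 0.307332, fail to reject H0 at alpha = 0.1.


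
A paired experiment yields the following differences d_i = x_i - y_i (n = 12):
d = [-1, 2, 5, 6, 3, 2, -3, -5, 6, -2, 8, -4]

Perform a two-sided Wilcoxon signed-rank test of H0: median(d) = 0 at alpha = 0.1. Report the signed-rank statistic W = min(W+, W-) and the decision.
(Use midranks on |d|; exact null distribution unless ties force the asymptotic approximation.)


Step 1: Drop any zero differences (none here) and take |d_i|.
|d| = [1, 2, 5, 6, 3, 2, 3, 5, 6, 2, 8, 4]
Step 2: Midrank |d_i| (ties get averaged ranks).
ranks: |1|->1, |2|->3, |5|->8.5, |6|->10.5, |3|->5.5, |2|->3, |3|->5.5, |5|->8.5, |6|->10.5, |2|->3, |8|->12, |4|->7
Step 3: Attach original signs; sum ranks with positive sign and with negative sign.
W+ = 3 + 8.5 + 10.5 + 5.5 + 3 + 10.5 + 12 = 53
W- = 1 + 5.5 + 8.5 + 3 + 7 = 25
(Check: W+ + W- = 78 should equal n(n+1)/2 = 78.)
Step 4: Test statistic W = min(W+, W-) = 25.
Step 5: Ties in |d|, so use the tie-corrected normal approximation.
        E[W] = n(n+1)/4 = 12*13/4 = 39.
        Tie groups: |d|=2 (t=3), |d|=3 (t=2), |d|=5 (t=2), |d|=6 (t=2); sum(t^3 - t) = 42.
        Var[W] = n(n+1)(2n+1)/24 - sum(t^3-t)/48 = 3900/24 - 42/48 = 161.625.
        z = (W - E[W]) / sqrt(Var[W]) = (25 - 39) / 12.7132 = -1.1012.
        Two-sided p = 2*Phi(z) = 0.270801.
Step 6: alpha = 0.1. fail to reject H0.

W+ = 53, W- = 25, W = min = 25, p = 0.270801, fail to reject H0.


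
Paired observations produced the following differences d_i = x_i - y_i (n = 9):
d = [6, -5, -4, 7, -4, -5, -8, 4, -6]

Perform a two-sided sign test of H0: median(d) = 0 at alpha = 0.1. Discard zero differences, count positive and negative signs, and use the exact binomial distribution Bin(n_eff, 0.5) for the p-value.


Step 1: Discard zero differences. Original n = 9; n_eff = number of nonzero differences = 9.
Nonzero differences (with sign): +6, -5, -4, +7, -4, -5, -8, +4, -6
Step 2: Count signs: positive = 3, negative = 6.
Step 3: Under H0: P(positive) = 0.5, so the number of positives S ~ Bin(9, 0.5).
Step 4: Two-sided exact p-value = sum of Bin(9,0.5) probabilities at or below the observed probability = 0.507812.
Step 5: alpha = 0.1. fail to reject H0.

n_eff = 9, pos = 3, neg = 6, p = 0.507812, fail to reject H0.


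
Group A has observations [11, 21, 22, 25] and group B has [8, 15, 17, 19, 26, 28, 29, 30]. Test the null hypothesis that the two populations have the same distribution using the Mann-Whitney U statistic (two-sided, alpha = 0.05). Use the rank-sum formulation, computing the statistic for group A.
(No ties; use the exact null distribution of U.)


Step 1: Combine and sort all 12 observations; assign midranks.
sorted (value, group): (8,Y), (11,X), (15,Y), (17,Y), (19,Y), (21,X), (22,X), (25,X), (26,Y), (28,Y), (29,Y), (30,Y)
ranks: 8->1, 11->2, 15->3, 17->4, 19->5, 21->6, 22->7, 25->8, 26->9, 28->10, 29->11, 30->12
Step 2: Rank sum for X: R1 = 2 + 6 + 7 + 8 = 23.
Step 3: U_X = R1 - n1(n1+1)/2 = 23 - 4*5/2 = 23 - 10 = 13.
       U_Y = n1*n2 - U_X = 32 - 13 = 19.
Step 4: No ties, so the exact null distribution of U (based on enumerating the C(12,4) = 495 equally likely rank assignments) gives the two-sided p-value.
Step 5: p-value = 0.682828; compare to alpha = 0.05. fail to reject H0.

U_X = 13, p = 0.682828, fail to reject H0 at alpha = 0.05.


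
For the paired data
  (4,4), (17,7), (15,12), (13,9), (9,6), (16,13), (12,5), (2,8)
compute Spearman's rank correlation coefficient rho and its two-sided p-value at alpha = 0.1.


Step 1: Rank x and y separately (midranks; no ties here).
rank(x): 4->2, 17->8, 15->6, 13->5, 9->3, 16->7, 12->4, 2->1
rank(y): 4->1, 7->4, 12->7, 9->6, 6->3, 13->8, 5->2, 8->5
Step 2: d_i = R_x(i) - R_y(i); compute d_i^2.
  (2-1)^2=1, (8-4)^2=16, (6-7)^2=1, (5-6)^2=1, (3-3)^2=0, (7-8)^2=1, (4-2)^2=4, (1-5)^2=16
sum(d^2) = 40.
Step 3: rho = 1 - 6*40 / (8*(8^2 - 1)) = 1 - 240/504 = 0.523810.
Step 4: Under H0, t = rho * sqrt((n-2)/(1-rho^2)) = 1.5062 ~ t(6).
Step 5: Two-sided p-value from the t-distribution with 6 df = 0.182721.
Step 6: alpha = 0.1. fail to reject H0.

rho = 0.5238, p = 0.182721, fail to reject H0 at alpha = 0.1.


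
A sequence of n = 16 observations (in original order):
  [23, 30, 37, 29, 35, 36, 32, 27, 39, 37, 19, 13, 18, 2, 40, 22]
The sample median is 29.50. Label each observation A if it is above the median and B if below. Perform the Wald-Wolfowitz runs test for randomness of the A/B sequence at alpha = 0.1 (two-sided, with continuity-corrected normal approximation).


Step 1: Compute median = 29.50; label A = above, B = below.
Labels in order: BAABAAABAABBBBAB  (n_A = 8, n_B = 8)
Step 2: Count runs R = 9.
Step 3: Under H0 (random ordering), E[R] = 2*n_A*n_B/(n_A+n_B) + 1 = 2*8*8/16 + 1 = 9.0000.
        Var[R] = 2*n_A*n_B*(2*n_A*n_B - n_A - n_B) / ((n_A+n_B)^2 * (n_A+n_B-1)) = 14336/3840 = 3.7333.
        SD[R] = 1.9322.
Step 4: R = E[R], so z = 0 with no continuity correction.
Step 5: Two-sided p-value via normal approximation = 2*(1 - Phi(|z|)) = 1.000000.
Step 6: alpha = 0.1. fail to reject H0.

R = 9, z = 0.0000, p = 1.000000, fail to reject H0.


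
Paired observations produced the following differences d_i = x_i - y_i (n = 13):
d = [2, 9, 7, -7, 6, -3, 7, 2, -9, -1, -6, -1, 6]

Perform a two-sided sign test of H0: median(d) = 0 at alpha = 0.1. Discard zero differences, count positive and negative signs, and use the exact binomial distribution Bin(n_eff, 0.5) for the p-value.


Step 1: Discard zero differences. Original n = 13; n_eff = number of nonzero differences = 13.
Nonzero differences (with sign): +2, +9, +7, -7, +6, -3, +7, +2, -9, -1, -6, -1, +6
Step 2: Count signs: positive = 7, negative = 6.
Step 3: Under H0: P(positive) = 0.5, so the number of positives S ~ Bin(13, 0.5).
Step 4: Two-sided exact p-value = sum of Bin(13,0.5) probabilities at or below the observed probability = 1.000000.
Step 5: alpha = 0.1. fail to reject H0.

n_eff = 13, pos = 7, neg = 6, p = 1.000000, fail to reject H0.


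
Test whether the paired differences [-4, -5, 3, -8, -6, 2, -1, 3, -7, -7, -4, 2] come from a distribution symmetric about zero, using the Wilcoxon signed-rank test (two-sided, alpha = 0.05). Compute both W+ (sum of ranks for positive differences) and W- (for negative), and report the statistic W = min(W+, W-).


Step 1: Drop any zero differences (none here) and take |d_i|.
|d| = [4, 5, 3, 8, 6, 2, 1, 3, 7, 7, 4, 2]
Step 2: Midrank |d_i| (ties get averaged ranks).
ranks: |4|->6.5, |5|->8, |3|->4.5, |8|->12, |6|->9, |2|->2.5, |1|->1, |3|->4.5, |7|->10.5, |7|->10.5, |4|->6.5, |2|->2.5
Step 3: Attach original signs; sum ranks with positive sign and with negative sign.
W+ = 4.5 + 2.5 + 4.5 + 2.5 = 14
W- = 6.5 + 8 + 12 + 9 + 1 + 10.5 + 10.5 + 6.5 = 64
(Check: W+ + W- = 78 should equal n(n+1)/2 = 78.)
Step 4: Test statistic W = min(W+, W-) = 14.
Step 5: Ties in |d|, so use the tie-corrected normal approximation.
        E[W] = n(n+1)/4 = 12*13/4 = 39.
        Tie groups: |d|=2 (t=2), |d|=3 (t=2), |d|=4 (t=2), |d|=7 (t=2); sum(t^3 - t) = 24.
        Var[W] = n(n+1)(2n+1)/24 - sum(t^3-t)/48 = 3900/24 - 24/48 = 162.
        z = (W - E[W]) / sqrt(Var[W]) = (14 - 39) / 12.7279 = -1.9642.
        Two-sided p = 2*Phi(z) = 0.049509.
Step 6: alpha = 0.05. reject H0.

W+ = 14, W- = 64, W = min = 14, p = 0.049509, reject H0.


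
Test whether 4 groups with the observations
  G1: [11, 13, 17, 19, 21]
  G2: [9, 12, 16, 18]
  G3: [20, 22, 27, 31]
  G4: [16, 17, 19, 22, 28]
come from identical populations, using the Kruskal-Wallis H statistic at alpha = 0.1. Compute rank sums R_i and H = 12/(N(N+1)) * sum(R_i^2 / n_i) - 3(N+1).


Step 1: Combine all N = 18 observations and assign midranks.
sorted (value, group, rank): (9,G2,1), (11,G1,2), (12,G2,3), (13,G1,4), (16,G2,5.5), (16,G4,5.5), (17,G1,7.5), (17,G4,7.5), (18,G2,9), (19,G1,10.5), (19,G4,10.5), (20,G3,12), (21,G1,13), (22,G3,14.5), (22,G4,14.5), (27,G3,16), (28,G4,17), (31,G3,18)
Step 2: Sum ranks within each group.
R_1 = 37 (n_1 = 5)
R_2 = 18.5 (n_2 = 4)
R_3 = 60.5 (n_3 = 4)
R_4 = 55 (n_4 = 5)
Step 3: H = 12/(N(N+1)) * sum(R_i^2/n_i) - 3(N+1)
     = 12/(18*19) * (37^2/5 + 18.5^2/4 + 60.5^2/4 + 55^2/5) - 3*19
     = 0.035088 * 1879.42 - 57
     = 8.944737.
Step 4: Ties present; correction factor C = 1 - 24/(18^3 - 18) = 0.995872. Corrected H = 8.944737 / 0.995872 = 8.981813.
Step 5: Under H0, H ~ chi^2(3); p-value = 0.029534.
Step 6: alpha = 0.1. reject H0.

H = 8.9818, df = 3, p = 0.029534, reject H0.


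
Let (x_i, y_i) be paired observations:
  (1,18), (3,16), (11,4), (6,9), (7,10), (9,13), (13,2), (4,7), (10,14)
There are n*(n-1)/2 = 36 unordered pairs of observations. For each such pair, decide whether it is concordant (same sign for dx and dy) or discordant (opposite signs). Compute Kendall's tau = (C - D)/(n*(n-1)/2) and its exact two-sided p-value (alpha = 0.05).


Step 1: Enumerate the 36 unordered pairs (i,j) with i<j and classify each by sign(x_j-x_i) * sign(y_j-y_i).
  (1,2):dx=+2,dy=-2->D; (1,3):dx=+10,dy=-14->D; (1,4):dx=+5,dy=-9->D; (1,5):dx=+6,dy=-8->D
  (1,6):dx=+8,dy=-5->D; (1,7):dx=+12,dy=-16->D; (1,8):dx=+3,dy=-11->D; (1,9):dx=+9,dy=-4->D
  (2,3):dx=+8,dy=-12->D; (2,4):dx=+3,dy=-7->D; (2,5):dx=+4,dy=-6->D; (2,6):dx=+6,dy=-3->D
  (2,7):dx=+10,dy=-14->D; (2,8):dx=+1,dy=-9->D; (2,9):dx=+7,dy=-2->D; (3,4):dx=-5,dy=+5->D
  (3,5):dx=-4,dy=+6->D; (3,6):dx=-2,dy=+9->D; (3,7):dx=+2,dy=-2->D; (3,8):dx=-7,dy=+3->D
  (3,9):dx=-1,dy=+10->D; (4,5):dx=+1,dy=+1->C; (4,6):dx=+3,dy=+4->C; (4,7):dx=+7,dy=-7->D
  (4,8):dx=-2,dy=-2->C; (4,9):dx=+4,dy=+5->C; (5,6):dx=+2,dy=+3->C; (5,7):dx=+6,dy=-8->D
  (5,8):dx=-3,dy=-3->C; (5,9):dx=+3,dy=+4->C; (6,7):dx=+4,dy=-11->D; (6,8):dx=-5,dy=-6->C
  (6,9):dx=+1,dy=+1->C; (7,8):dx=-9,dy=+5->D; (7,9):dx=-3,dy=+12->D; (8,9):dx=+6,dy=+7->C
Step 2: C = 10, D = 26, total pairs = 36.
Step 3: tau = (C - D)/(n(n-1)/2) = (10 - 26)/36 = -0.444444.
Step 4: Exact two-sided p-value (enumerate n! = 362880 permutations of y under H0): p = 0.119439.
Step 5: alpha = 0.05. fail to reject H0.

tau_b = -0.4444 (C=10, D=26), p = 0.119439, fail to reject H0.


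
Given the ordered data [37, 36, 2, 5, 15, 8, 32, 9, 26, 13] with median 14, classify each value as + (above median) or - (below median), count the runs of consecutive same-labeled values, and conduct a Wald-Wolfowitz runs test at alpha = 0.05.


Step 1: Compute median = 14; label A = above, B = below.
Labels in order: AABBABABAB  (n_A = 5, n_B = 5)
Step 2: Count runs R = 8.
Step 3: Under H0 (random ordering), E[R] = 2*n_A*n_B/(n_A+n_B) + 1 = 2*5*5/10 + 1 = 6.0000.
        Var[R] = 2*n_A*n_B*(2*n_A*n_B - n_A - n_B) / ((n_A+n_B)^2 * (n_A+n_B-1)) = 2000/900 = 2.2222.
        SD[R] = 1.4907.
Step 4: Continuity-corrected z = (R - 0.5 - E[R]) / SD[R] = (8 - 0.5 - 6.0000) / 1.4907 = 1.0062.
Step 5: Two-sided p-value via normal approximation = 2*(1 - Phi(|z|)) = 0.314305.
Step 6: alpha = 0.05. fail to reject H0.

R = 8, z = 1.0062, p = 0.314305, fail to reject H0.


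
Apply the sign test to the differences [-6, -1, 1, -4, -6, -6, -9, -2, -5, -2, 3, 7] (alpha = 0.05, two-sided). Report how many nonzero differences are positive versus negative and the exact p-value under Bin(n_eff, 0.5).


Step 1: Discard zero differences. Original n = 12; n_eff = number of nonzero differences = 12.
Nonzero differences (with sign): -6, -1, +1, -4, -6, -6, -9, -2, -5, -2, +3, +7
Step 2: Count signs: positive = 3, negative = 9.
Step 3: Under H0: P(positive) = 0.5, so the number of positives S ~ Bin(12, 0.5).
Step 4: Two-sided exact p-value = sum of Bin(12,0.5) probabilities at or below the observed probability = 0.145996.
Step 5: alpha = 0.05. fail to reject H0.

n_eff = 12, pos = 3, neg = 9, p = 0.145996, fail to reject H0.


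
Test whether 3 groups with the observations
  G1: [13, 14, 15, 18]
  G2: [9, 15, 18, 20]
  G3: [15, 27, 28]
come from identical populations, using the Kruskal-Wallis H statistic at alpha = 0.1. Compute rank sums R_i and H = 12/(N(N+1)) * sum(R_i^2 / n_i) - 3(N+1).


Step 1: Combine all N = 11 observations and assign midranks.
sorted (value, group, rank): (9,G2,1), (13,G1,2), (14,G1,3), (15,G1,5), (15,G2,5), (15,G3,5), (18,G1,7.5), (18,G2,7.5), (20,G2,9), (27,G3,10), (28,G3,11)
Step 2: Sum ranks within each group.
R_1 = 17.5 (n_1 = 4)
R_2 = 22.5 (n_2 = 4)
R_3 = 26 (n_3 = 3)
Step 3: H = 12/(N(N+1)) * sum(R_i^2/n_i) - 3(N+1)
     = 12/(11*12) * (17.5^2/4 + 22.5^2/4 + 26^2/3) - 3*12
     = 0.090909 * 428.458 - 36
     = 2.950758.
Step 4: Ties present; correction factor C = 1 - 30/(11^3 - 11) = 0.977273. Corrected H = 2.950758 / 0.977273 = 3.019380.
Step 5: Under H0, H ~ chi^2(2); p-value = 0.220978.
Step 6: alpha = 0.1. fail to reject H0.

H = 3.0194, df = 2, p = 0.220978, fail to reject H0.


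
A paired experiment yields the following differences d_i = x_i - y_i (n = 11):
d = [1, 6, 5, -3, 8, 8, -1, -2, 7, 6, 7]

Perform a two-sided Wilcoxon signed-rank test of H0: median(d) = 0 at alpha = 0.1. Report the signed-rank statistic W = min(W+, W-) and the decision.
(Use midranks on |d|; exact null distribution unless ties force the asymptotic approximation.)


Step 1: Drop any zero differences (none here) and take |d_i|.
|d| = [1, 6, 5, 3, 8, 8, 1, 2, 7, 6, 7]
Step 2: Midrank |d_i| (ties get averaged ranks).
ranks: |1|->1.5, |6|->6.5, |5|->5, |3|->4, |8|->10.5, |8|->10.5, |1|->1.5, |2|->3, |7|->8.5, |6|->6.5, |7|->8.5
Step 3: Attach original signs; sum ranks with positive sign and with negative sign.
W+ = 1.5 + 6.5 + 5 + 10.5 + 10.5 + 8.5 + 6.5 + 8.5 = 57.5
W- = 4 + 1.5 + 3 = 8.5
(Check: W+ + W- = 66 should equal n(n+1)/2 = 66.)
Step 4: Test statistic W = min(W+, W-) = 8.5.
Step 5: Ties in |d|, so use the tie-corrected normal approximation.
        E[W] = n(n+1)/4 = 11*12/4 = 33.
        Tie groups: |d|=1 (t=2), |d|=6 (t=2), |d|=7 (t=2), |d|=8 (t=2); sum(t^3 - t) = 24.
        Var[W] = n(n+1)(2n+1)/24 - sum(t^3-t)/48 = 3036/24 - 24/48 = 126.
        z = (W - E[W]) / sqrt(Var[W]) = (8.5 - 33) / 11.2250 = -2.1826.
        Two-sided p = 2*Phi(z) = 0.029063.
Step 6: alpha = 0.1. reject H0.

W+ = 57.5, W- = 8.5, W = min = 8.5, p = 0.029063, reject H0.


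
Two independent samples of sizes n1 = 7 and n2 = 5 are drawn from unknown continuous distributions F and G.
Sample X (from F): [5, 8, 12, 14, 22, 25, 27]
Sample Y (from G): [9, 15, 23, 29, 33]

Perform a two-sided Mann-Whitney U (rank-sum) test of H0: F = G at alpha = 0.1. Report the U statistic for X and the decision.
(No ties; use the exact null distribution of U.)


Step 1: Combine and sort all 12 observations; assign midranks.
sorted (value, group): (5,X), (8,X), (9,Y), (12,X), (14,X), (15,Y), (22,X), (23,Y), (25,X), (27,X), (29,Y), (33,Y)
ranks: 5->1, 8->2, 9->3, 12->4, 14->5, 15->6, 22->7, 23->8, 25->9, 27->10, 29->11, 33->12
Step 2: Rank sum for X: R1 = 1 + 2 + 4 + 5 + 7 + 9 + 10 = 38.
Step 3: U_X = R1 - n1(n1+1)/2 = 38 - 7*8/2 = 38 - 28 = 10.
       U_Y = n1*n2 - U_X = 35 - 10 = 25.
Step 4: No ties, so the exact null distribution of U (based on enumerating the C(12,7) = 792 equally likely rank assignments) gives the two-sided p-value.
Step 5: p-value = 0.267677; compare to alpha = 0.1. fail to reject H0.

U_X = 10, p = 0.267677, fail to reject H0 at alpha = 0.1.


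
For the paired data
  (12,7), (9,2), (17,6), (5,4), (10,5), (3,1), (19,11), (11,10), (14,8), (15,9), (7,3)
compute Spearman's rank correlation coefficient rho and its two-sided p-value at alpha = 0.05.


Step 1: Rank x and y separately (midranks; no ties here).
rank(x): 12->7, 9->4, 17->10, 5->2, 10->5, 3->1, 19->11, 11->6, 14->8, 15->9, 7->3
rank(y): 7->7, 2->2, 6->6, 4->4, 5->5, 1->1, 11->11, 10->10, 8->8, 9->9, 3->3
Step 2: d_i = R_x(i) - R_y(i); compute d_i^2.
  (7-7)^2=0, (4-2)^2=4, (10-6)^2=16, (2-4)^2=4, (5-5)^2=0, (1-1)^2=0, (11-11)^2=0, (6-10)^2=16, (8-8)^2=0, (9-9)^2=0, (3-3)^2=0
sum(d^2) = 40.
Step 3: rho = 1 - 6*40 / (11*(11^2 - 1)) = 1 - 240/1320 = 0.818182.
Step 4: Under H0, t = rho * sqrt((n-2)/(1-rho^2)) = 4.2691 ~ t(9).
Step 5: Two-sided p-value from the t-distribution with 9 df = 0.002083.
Step 6: alpha = 0.05. reject H0.

rho = 0.8182, p = 0.002083, reject H0 at alpha = 0.05.


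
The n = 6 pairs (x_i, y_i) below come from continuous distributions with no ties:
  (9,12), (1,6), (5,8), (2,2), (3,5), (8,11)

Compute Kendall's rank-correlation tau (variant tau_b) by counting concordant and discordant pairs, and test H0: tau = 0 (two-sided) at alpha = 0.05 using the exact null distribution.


Step 1: Enumerate the 15 unordered pairs (i,j) with i<j and classify each by sign(x_j-x_i) * sign(y_j-y_i).
  (1,2):dx=-8,dy=-6->C; (1,3):dx=-4,dy=-4->C; (1,4):dx=-7,dy=-10->C; (1,5):dx=-6,dy=-7->C
  (1,6):dx=-1,dy=-1->C; (2,3):dx=+4,dy=+2->C; (2,4):dx=+1,dy=-4->D; (2,5):dx=+2,dy=-1->D
  (2,6):dx=+7,dy=+5->C; (3,4):dx=-3,dy=-6->C; (3,5):dx=-2,dy=-3->C; (3,6):dx=+3,dy=+3->C
  (4,5):dx=+1,dy=+3->C; (4,6):dx=+6,dy=+9->C; (5,6):dx=+5,dy=+6->C
Step 2: C = 13, D = 2, total pairs = 15.
Step 3: tau = (C - D)/(n(n-1)/2) = (13 - 2)/15 = 0.733333.
Step 4: Exact two-sided p-value (enumerate n! = 720 permutations of y under H0): p = 0.055556.
Step 5: alpha = 0.05. fail to reject H0.

tau_b = 0.7333 (C=13, D=2), p = 0.055556, fail to reject H0.


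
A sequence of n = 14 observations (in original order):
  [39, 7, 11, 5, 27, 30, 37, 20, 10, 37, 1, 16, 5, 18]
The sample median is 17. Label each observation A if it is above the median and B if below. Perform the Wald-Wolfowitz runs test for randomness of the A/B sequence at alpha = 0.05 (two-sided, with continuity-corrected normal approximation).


Step 1: Compute median = 17; label A = above, B = below.
Labels in order: ABBBAAAABABBBA  (n_A = 7, n_B = 7)
Step 2: Count runs R = 7.
Step 3: Under H0 (random ordering), E[R] = 2*n_A*n_B/(n_A+n_B) + 1 = 2*7*7/14 + 1 = 8.0000.
        Var[R] = 2*n_A*n_B*(2*n_A*n_B - n_A - n_B) / ((n_A+n_B)^2 * (n_A+n_B-1)) = 8232/2548 = 3.2308.
        SD[R] = 1.7974.
Step 4: Continuity-corrected z = (R + 0.5 - E[R]) / SD[R] = (7 + 0.5 - 8.0000) / 1.7974 = -0.2782.
Step 5: Two-sided p-value via normal approximation = 2*(1 - Phi(|z|)) = 0.780879.
Step 6: alpha = 0.05. fail to reject H0.

R = 7, z = -0.2782, p = 0.780879, fail to reject H0.


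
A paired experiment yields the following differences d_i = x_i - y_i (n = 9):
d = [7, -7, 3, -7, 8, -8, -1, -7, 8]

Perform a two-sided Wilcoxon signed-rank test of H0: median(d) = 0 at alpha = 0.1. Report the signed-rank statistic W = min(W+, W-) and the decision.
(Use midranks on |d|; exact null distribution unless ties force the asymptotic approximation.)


Step 1: Drop any zero differences (none here) and take |d_i|.
|d| = [7, 7, 3, 7, 8, 8, 1, 7, 8]
Step 2: Midrank |d_i| (ties get averaged ranks).
ranks: |7|->4.5, |7|->4.5, |3|->2, |7|->4.5, |8|->8, |8|->8, |1|->1, |7|->4.5, |8|->8
Step 3: Attach original signs; sum ranks with positive sign and with negative sign.
W+ = 4.5 + 2 + 8 + 8 = 22.5
W- = 4.5 + 4.5 + 8 + 1 + 4.5 = 22.5
(Check: W+ + W- = 45 should equal n(n+1)/2 = 45.)
Step 4: Test statistic W = min(W+, W-) = 22.5.
Step 5: Ties in |d|, so use the tie-corrected normal approximation.
        E[W] = n(n+1)/4 = 9*10/4 = 22.5.
        Tie groups: |d|=7 (t=4), |d|=8 (t=3); sum(t^3 - t) = 84.
        Var[W] = n(n+1)(2n+1)/24 - sum(t^3-t)/48 = 1710/24 - 84/48 = 69.5.
        z = (W - E[W]) / sqrt(Var[W]) = (22.5 - 22.5) / 8.3367 = 0.0000.
        Two-sided p = 2*Phi(z) = 1.000000.
Step 6: alpha = 0.1. fail to reject H0.

W+ = 22.5, W- = 22.5, W = min = 22.5, p = 1.000000, fail to reject H0.


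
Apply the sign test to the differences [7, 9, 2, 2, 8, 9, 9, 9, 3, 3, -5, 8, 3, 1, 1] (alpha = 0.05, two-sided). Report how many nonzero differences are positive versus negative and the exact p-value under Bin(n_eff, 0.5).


Step 1: Discard zero differences. Original n = 15; n_eff = number of nonzero differences = 15.
Nonzero differences (with sign): +7, +9, +2, +2, +8, +9, +9, +9, +3, +3, -5, +8, +3, +1, +1
Step 2: Count signs: positive = 14, negative = 1.
Step 3: Under H0: P(positive) = 0.5, so the number of positives S ~ Bin(15, 0.5).
Step 4: Two-sided exact p-value = sum of Bin(15,0.5) probabilities at or below the observed probability = 0.000977.
Step 5: alpha = 0.05. reject H0.

n_eff = 15, pos = 14, neg = 1, p = 0.000977, reject H0.


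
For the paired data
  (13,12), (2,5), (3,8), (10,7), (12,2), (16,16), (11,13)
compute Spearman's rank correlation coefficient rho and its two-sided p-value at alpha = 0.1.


Step 1: Rank x and y separately (midranks; no ties here).
rank(x): 13->6, 2->1, 3->2, 10->3, 12->5, 16->7, 11->4
rank(y): 12->5, 5->2, 8->4, 7->3, 2->1, 16->7, 13->6
Step 2: d_i = R_x(i) - R_y(i); compute d_i^2.
  (6-5)^2=1, (1-2)^2=1, (2-4)^2=4, (3-3)^2=0, (5-1)^2=16, (7-7)^2=0, (4-6)^2=4
sum(d^2) = 26.
Step 3: rho = 1 - 6*26 / (7*(7^2 - 1)) = 1 - 156/336 = 0.535714.
Step 4: Under H0, t = rho * sqrt((n-2)/(1-rho^2)) = 1.4186 ~ t(5).
Step 5: Two-sided p-value from the t-distribution with 5 df = 0.215217.
Step 6: alpha = 0.1. fail to reject H0.

rho = 0.5357, p = 0.215217, fail to reject H0 at alpha = 0.1.


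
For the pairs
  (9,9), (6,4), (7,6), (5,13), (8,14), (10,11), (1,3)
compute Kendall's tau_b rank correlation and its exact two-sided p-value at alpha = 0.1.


Step 1: Enumerate the 21 unordered pairs (i,j) with i<j and classify each by sign(x_j-x_i) * sign(y_j-y_i).
  (1,2):dx=-3,dy=-5->C; (1,3):dx=-2,dy=-3->C; (1,4):dx=-4,dy=+4->D; (1,5):dx=-1,dy=+5->D
  (1,6):dx=+1,dy=+2->C; (1,7):dx=-8,dy=-6->C; (2,3):dx=+1,dy=+2->C; (2,4):dx=-1,dy=+9->D
  (2,5):dx=+2,dy=+10->C; (2,6):dx=+4,dy=+7->C; (2,7):dx=-5,dy=-1->C; (3,4):dx=-2,dy=+7->D
  (3,5):dx=+1,dy=+8->C; (3,6):dx=+3,dy=+5->C; (3,7):dx=-6,dy=-3->C; (4,5):dx=+3,dy=+1->C
  (4,6):dx=+5,dy=-2->D; (4,7):dx=-4,dy=-10->C; (5,6):dx=+2,dy=-3->D; (5,7):dx=-7,dy=-11->C
  (6,7):dx=-9,dy=-8->C
Step 2: C = 15, D = 6, total pairs = 21.
Step 3: tau = (C - D)/(n(n-1)/2) = (15 - 6)/21 = 0.428571.
Step 4: Exact two-sided p-value (enumerate n! = 5040 permutations of y under H0): p = 0.238889.
Step 5: alpha = 0.1. fail to reject H0.

tau_b = 0.4286 (C=15, D=6), p = 0.238889, fail to reject H0.


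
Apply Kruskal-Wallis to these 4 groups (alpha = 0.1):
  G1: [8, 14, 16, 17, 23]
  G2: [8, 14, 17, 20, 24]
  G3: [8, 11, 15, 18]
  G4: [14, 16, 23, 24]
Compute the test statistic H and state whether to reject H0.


Step 1: Combine all N = 18 observations and assign midranks.
sorted (value, group, rank): (8,G1,2), (8,G2,2), (8,G3,2), (11,G3,4), (14,G1,6), (14,G2,6), (14,G4,6), (15,G3,8), (16,G1,9.5), (16,G4,9.5), (17,G1,11.5), (17,G2,11.5), (18,G3,13), (20,G2,14), (23,G1,15.5), (23,G4,15.5), (24,G2,17.5), (24,G4,17.5)
Step 2: Sum ranks within each group.
R_1 = 44.5 (n_1 = 5)
R_2 = 51 (n_2 = 5)
R_3 = 27 (n_3 = 4)
R_4 = 48.5 (n_4 = 4)
Step 3: H = 12/(N(N+1)) * sum(R_i^2/n_i) - 3(N+1)
     = 12/(18*19) * (44.5^2/5 + 51^2/5 + 27^2/4 + 48.5^2/4) - 3*19
     = 0.035088 * 1686.56 - 57
     = 2.177632.
Step 4: Ties present; correction factor C = 1 - 72/(18^3 - 18) = 0.987616. Corrected H = 2.177632 / 0.987616 = 2.204937.
Step 5: Under H0, H ~ chi^2(3); p-value = 0.530977.
Step 6: alpha = 0.1. fail to reject H0.

H = 2.2049, df = 3, p = 0.530977, fail to reject H0.


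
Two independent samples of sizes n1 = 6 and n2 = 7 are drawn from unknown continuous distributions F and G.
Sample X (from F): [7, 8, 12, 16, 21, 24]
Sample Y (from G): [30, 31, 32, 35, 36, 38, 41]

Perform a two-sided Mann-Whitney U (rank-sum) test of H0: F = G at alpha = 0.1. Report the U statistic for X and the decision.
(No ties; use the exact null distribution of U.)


Step 1: Combine and sort all 13 observations; assign midranks.
sorted (value, group): (7,X), (8,X), (12,X), (16,X), (21,X), (24,X), (30,Y), (31,Y), (32,Y), (35,Y), (36,Y), (38,Y), (41,Y)
ranks: 7->1, 8->2, 12->3, 16->4, 21->5, 24->6, 30->7, 31->8, 32->9, 35->10, 36->11, 38->12, 41->13
Step 2: Rank sum for X: R1 = 1 + 2 + 3 + 4 + 5 + 6 = 21.
Step 3: U_X = R1 - n1(n1+1)/2 = 21 - 6*7/2 = 21 - 21 = 0.
       U_Y = n1*n2 - U_X = 42 - 0 = 42.
Step 4: No ties, so the exact null distribution of U (based on enumerating the C(13,6) = 1716 equally likely rank assignments) gives the two-sided p-value.
Step 5: p-value = 0.001166; compare to alpha = 0.1. reject H0.

U_X = 0, p = 0.001166, reject H0 at alpha = 0.1.


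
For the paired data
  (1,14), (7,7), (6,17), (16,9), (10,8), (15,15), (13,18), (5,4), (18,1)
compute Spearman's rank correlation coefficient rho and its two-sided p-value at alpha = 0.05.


Step 1: Rank x and y separately (midranks; no ties here).
rank(x): 1->1, 7->4, 6->3, 16->8, 10->5, 15->7, 13->6, 5->2, 18->9
rank(y): 14->6, 7->3, 17->8, 9->5, 8->4, 15->7, 18->9, 4->2, 1->1
Step 2: d_i = R_x(i) - R_y(i); compute d_i^2.
  (1-6)^2=25, (4-3)^2=1, (3-8)^2=25, (8-5)^2=9, (5-4)^2=1, (7-7)^2=0, (6-9)^2=9, (2-2)^2=0, (9-1)^2=64
sum(d^2) = 134.
Step 3: rho = 1 - 6*134 / (9*(9^2 - 1)) = 1 - 804/720 = -0.116667.
Step 4: Under H0, t = rho * sqrt((n-2)/(1-rho^2)) = -0.3108 ~ t(7).
Step 5: Two-sided p-value from the t-distribution with 7 df = 0.765008.
Step 6: alpha = 0.05. fail to reject H0.

rho = -0.1167, p = 0.765008, fail to reject H0 at alpha = 0.05.


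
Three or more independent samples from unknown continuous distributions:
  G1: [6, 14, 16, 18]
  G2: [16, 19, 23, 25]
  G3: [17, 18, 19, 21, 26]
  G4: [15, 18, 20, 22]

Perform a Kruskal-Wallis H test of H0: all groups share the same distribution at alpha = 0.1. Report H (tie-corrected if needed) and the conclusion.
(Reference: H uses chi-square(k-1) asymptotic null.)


Step 1: Combine all N = 17 observations and assign midranks.
sorted (value, group, rank): (6,G1,1), (14,G1,2), (15,G4,3), (16,G1,4.5), (16,G2,4.5), (17,G3,6), (18,G1,8), (18,G3,8), (18,G4,8), (19,G2,10.5), (19,G3,10.5), (20,G4,12), (21,G3,13), (22,G4,14), (23,G2,15), (25,G2,16), (26,G3,17)
Step 2: Sum ranks within each group.
R_1 = 15.5 (n_1 = 4)
R_2 = 46 (n_2 = 4)
R_3 = 54.5 (n_3 = 5)
R_4 = 37 (n_4 = 4)
Step 3: H = 12/(N(N+1)) * sum(R_i^2/n_i) - 3(N+1)
     = 12/(17*18) * (15.5^2/4 + 46^2/4 + 54.5^2/5 + 37^2/4) - 3*18
     = 0.039216 * 1525.36 - 54
     = 5.818137.
Step 4: Ties present; correction factor C = 1 - 36/(17^3 - 17) = 0.992647. Corrected H = 5.818137 / 0.992647 = 5.861235.
Step 5: Under H0, H ~ chi^2(3); p-value = 0.118560.
Step 6: alpha = 0.1. fail to reject H0.

H = 5.8612, df = 3, p = 0.118560, fail to reject H0.


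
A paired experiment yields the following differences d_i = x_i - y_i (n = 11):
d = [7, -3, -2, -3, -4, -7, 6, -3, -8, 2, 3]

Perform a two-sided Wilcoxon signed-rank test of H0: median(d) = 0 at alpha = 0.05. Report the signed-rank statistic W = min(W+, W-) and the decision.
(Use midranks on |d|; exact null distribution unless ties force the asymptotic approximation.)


Step 1: Drop any zero differences (none here) and take |d_i|.
|d| = [7, 3, 2, 3, 4, 7, 6, 3, 8, 2, 3]
Step 2: Midrank |d_i| (ties get averaged ranks).
ranks: |7|->9.5, |3|->4.5, |2|->1.5, |3|->4.5, |4|->7, |7|->9.5, |6|->8, |3|->4.5, |8|->11, |2|->1.5, |3|->4.5
Step 3: Attach original signs; sum ranks with positive sign and with negative sign.
W+ = 9.5 + 8 + 1.5 + 4.5 = 23.5
W- = 4.5 + 1.5 + 4.5 + 7 + 9.5 + 4.5 + 11 = 42.5
(Check: W+ + W- = 66 should equal n(n+1)/2 = 66.)
Step 4: Test statistic W = min(W+, W-) = 23.5.
Step 5: Ties in |d|, so use the tie-corrected normal approximation.
        E[W] = n(n+1)/4 = 11*12/4 = 33.
        Tie groups: |d|=2 (t=2), |d|=3 (t=4), |d|=7 (t=2); sum(t^3 - t) = 72.
        Var[W] = n(n+1)(2n+1)/24 - sum(t^3-t)/48 = 3036/24 - 72/48 = 125.
        z = (W - E[W]) / sqrt(Var[W]) = (23.5 - 33) / 11.1803 = -0.8497.
        Two-sided p = 2*Phi(z) = 0.395489.
Step 6: alpha = 0.05. fail to reject H0.

W+ = 23.5, W- = 42.5, W = min = 23.5, p = 0.395489, fail to reject H0.


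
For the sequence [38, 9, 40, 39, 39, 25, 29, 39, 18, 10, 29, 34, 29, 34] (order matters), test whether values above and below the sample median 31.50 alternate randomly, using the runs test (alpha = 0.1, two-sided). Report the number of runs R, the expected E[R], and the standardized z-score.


Step 1: Compute median = 31.50; label A = above, B = below.
Labels in order: ABAAABBABBBABA  (n_A = 7, n_B = 7)
Step 2: Count runs R = 9.
Step 3: Under H0 (random ordering), E[R] = 2*n_A*n_B/(n_A+n_B) + 1 = 2*7*7/14 + 1 = 8.0000.
        Var[R] = 2*n_A*n_B*(2*n_A*n_B - n_A - n_B) / ((n_A+n_B)^2 * (n_A+n_B-1)) = 8232/2548 = 3.2308.
        SD[R] = 1.7974.
Step 4: Continuity-corrected z = (R - 0.5 - E[R]) / SD[R] = (9 - 0.5 - 8.0000) / 1.7974 = 0.2782.
Step 5: Two-sided p-value via normal approximation = 2*(1 - Phi(|z|)) = 0.780879.
Step 6: alpha = 0.1. fail to reject H0.

R = 9, z = 0.2782, p = 0.780879, fail to reject H0.


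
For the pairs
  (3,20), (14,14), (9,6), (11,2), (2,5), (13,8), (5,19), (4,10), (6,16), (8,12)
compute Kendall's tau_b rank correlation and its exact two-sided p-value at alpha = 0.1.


Step 1: Enumerate the 45 unordered pairs (i,j) with i<j and classify each by sign(x_j-x_i) * sign(y_j-y_i).
  (1,2):dx=+11,dy=-6->D; (1,3):dx=+6,dy=-14->D; (1,4):dx=+8,dy=-18->D; (1,5):dx=-1,dy=-15->C
  (1,6):dx=+10,dy=-12->D; (1,7):dx=+2,dy=-1->D; (1,8):dx=+1,dy=-10->D; (1,9):dx=+3,dy=-4->D
  (1,10):dx=+5,dy=-8->D; (2,3):dx=-5,dy=-8->C; (2,4):dx=-3,dy=-12->C; (2,5):dx=-12,dy=-9->C
  (2,6):dx=-1,dy=-6->C; (2,7):dx=-9,dy=+5->D; (2,8):dx=-10,dy=-4->C; (2,9):dx=-8,dy=+2->D
  (2,10):dx=-6,dy=-2->C; (3,4):dx=+2,dy=-4->D; (3,5):dx=-7,dy=-1->C; (3,6):dx=+4,dy=+2->C
  (3,7):dx=-4,dy=+13->D; (3,8):dx=-5,dy=+4->D; (3,9):dx=-3,dy=+10->D; (3,10):dx=-1,dy=+6->D
  (4,5):dx=-9,dy=+3->D; (4,6):dx=+2,dy=+6->C; (4,7):dx=-6,dy=+17->D; (4,8):dx=-7,dy=+8->D
  (4,9):dx=-5,dy=+14->D; (4,10):dx=-3,dy=+10->D; (5,6):dx=+11,dy=+3->C; (5,7):dx=+3,dy=+14->C
  (5,8):dx=+2,dy=+5->C; (5,9):dx=+4,dy=+11->C; (5,10):dx=+6,dy=+7->C; (6,7):dx=-8,dy=+11->D
  (6,8):dx=-9,dy=+2->D; (6,9):dx=-7,dy=+8->D; (6,10):dx=-5,dy=+4->D; (7,8):dx=-1,dy=-9->C
  (7,9):dx=+1,dy=-3->D; (7,10):dx=+3,dy=-7->D; (8,9):dx=+2,dy=+6->C; (8,10):dx=+4,dy=+2->C
  (9,10):dx=+2,dy=-4->D
Step 2: C = 18, D = 27, total pairs = 45.
Step 3: tau = (C - D)/(n(n-1)/2) = (18 - 27)/45 = -0.200000.
Step 4: Exact two-sided p-value (enumerate n! = 3628800 permutations of y under H0): p = 0.484313.
Step 5: alpha = 0.1. fail to reject H0.

tau_b = -0.2000 (C=18, D=27), p = 0.484313, fail to reject H0.


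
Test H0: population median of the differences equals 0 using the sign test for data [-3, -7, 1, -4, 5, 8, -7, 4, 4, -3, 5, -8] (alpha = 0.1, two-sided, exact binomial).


Step 1: Discard zero differences. Original n = 12; n_eff = number of nonzero differences = 12.
Nonzero differences (with sign): -3, -7, +1, -4, +5, +8, -7, +4, +4, -3, +5, -8
Step 2: Count signs: positive = 6, negative = 6.
Step 3: Under H0: P(positive) = 0.5, so the number of positives S ~ Bin(12, 0.5).
Step 4: Two-sided exact p-value = sum of Bin(12,0.5) probabilities at or below the observed probability = 1.000000.
Step 5: alpha = 0.1. fail to reject H0.

n_eff = 12, pos = 6, neg = 6, p = 1.000000, fail to reject H0.


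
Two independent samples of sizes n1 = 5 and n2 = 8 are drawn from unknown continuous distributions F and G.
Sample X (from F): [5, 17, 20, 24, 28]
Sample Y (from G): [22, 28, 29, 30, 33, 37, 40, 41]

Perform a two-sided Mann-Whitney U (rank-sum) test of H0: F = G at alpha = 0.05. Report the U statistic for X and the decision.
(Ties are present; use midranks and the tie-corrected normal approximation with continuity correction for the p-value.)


Step 1: Combine and sort all 13 observations; assign midranks.
sorted (value, group): (5,X), (17,X), (20,X), (22,Y), (24,X), (28,X), (28,Y), (29,Y), (30,Y), (33,Y), (37,Y), (40,Y), (41,Y)
ranks: 5->1, 17->2, 20->3, 22->4, 24->5, 28->6.5, 28->6.5, 29->8, 30->9, 33->10, 37->11, 40->12, 41->13
Step 2: Rank sum for X: R1 = 1 + 2 + 3 + 5 + 6.5 = 17.5.
Step 3: U_X = R1 - n1(n1+1)/2 = 17.5 - 5*6/2 = 17.5 - 15 = 2.5.
       U_Y = n1*n2 - U_X = 40 - 2.5 = 37.5.
Step 4: Ties are present, so use the tie-corrected normal approximation (with continuity correction) for the p-value.
Step 5: p-value = 0.012704; compare to alpha = 0.05. reject H0.

U_X = 2.5, p = 0.012704, reject H0 at alpha = 0.05.
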